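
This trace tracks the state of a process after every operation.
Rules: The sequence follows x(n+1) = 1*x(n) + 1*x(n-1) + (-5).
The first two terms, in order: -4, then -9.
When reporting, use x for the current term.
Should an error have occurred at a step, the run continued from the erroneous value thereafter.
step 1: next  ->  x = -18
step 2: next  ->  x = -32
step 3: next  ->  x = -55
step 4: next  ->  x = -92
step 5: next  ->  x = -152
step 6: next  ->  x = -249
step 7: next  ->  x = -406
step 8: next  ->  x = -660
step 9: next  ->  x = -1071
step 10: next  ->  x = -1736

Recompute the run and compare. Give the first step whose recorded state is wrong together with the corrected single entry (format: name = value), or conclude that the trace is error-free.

no error

Step 1: x = 1*(-9) + (1)*(-4) + (-5) = -18 — matches.
Step 2: x = 1*(-18) + (1)*(-9) + (-5) = -32 — exactly as logged.
Step 3: x = 1*(-32) + (1)*(-18) + (-5) = -55 — confirmed correct.
Step 4: x = 1*(-55) + (1)*(-32) + (-5) = -92 — agrees with the trace.
Step 5: x = 1*(-92) + (1)*(-55) + (-5) = -152 — agrees with the trace.
Step 6: x = 1*(-152) + (1)*(-92) + (-5) = -249 — verified.
Step 7: x = 1*(-249) + (1)*(-152) + (-5) = -406 — same as recorded.
Step 8: x = 1*(-406) + (1)*(-249) + (-5) = -660 — consistent with the trace.
Step 9: x = 1*(-660) + (1)*(-406) + (-5) = -1071 — confirmed correct.
Step 10: x = 1*(-1071) + (1)*(-660) + (-5) = -1736 — in agreement.
Every step is consistent.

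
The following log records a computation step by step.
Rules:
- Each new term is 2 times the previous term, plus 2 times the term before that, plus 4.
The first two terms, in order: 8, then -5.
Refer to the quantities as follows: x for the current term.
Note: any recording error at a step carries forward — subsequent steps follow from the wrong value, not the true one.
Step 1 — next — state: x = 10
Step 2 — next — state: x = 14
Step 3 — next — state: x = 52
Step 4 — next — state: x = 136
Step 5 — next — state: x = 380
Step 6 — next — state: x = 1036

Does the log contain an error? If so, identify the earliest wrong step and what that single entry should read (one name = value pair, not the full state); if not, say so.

Recomputing the run from the initial state:
step 1: x = 10
step 2: x = 14
step 3: x = 52
step 4: x = 136
step 5: x = 380
step 6: x = 1036
This matches the log at every step.

no error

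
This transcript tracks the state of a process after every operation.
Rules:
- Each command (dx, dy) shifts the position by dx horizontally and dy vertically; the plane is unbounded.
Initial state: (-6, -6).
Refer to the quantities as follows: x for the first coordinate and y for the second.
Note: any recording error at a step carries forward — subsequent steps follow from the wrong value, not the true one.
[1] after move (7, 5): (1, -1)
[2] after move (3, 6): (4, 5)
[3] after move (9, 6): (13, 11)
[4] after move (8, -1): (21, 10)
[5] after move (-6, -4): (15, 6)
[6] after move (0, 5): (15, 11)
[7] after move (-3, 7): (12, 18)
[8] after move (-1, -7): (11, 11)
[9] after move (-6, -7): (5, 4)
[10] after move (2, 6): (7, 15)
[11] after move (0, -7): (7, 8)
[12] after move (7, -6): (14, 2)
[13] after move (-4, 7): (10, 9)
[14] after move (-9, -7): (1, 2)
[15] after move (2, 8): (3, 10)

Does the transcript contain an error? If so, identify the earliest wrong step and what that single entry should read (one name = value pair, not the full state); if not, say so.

step 10, y = 10

Recomputing the run from the initial state:
step 1: x = 1, y = -1
step 2: x = 4, y = 5
step 3: x = 13, y = 11
step 4: x = 21, y = 10
step 5: x = 15, y = 6
step 6: x = 15, y = 11
step 7: x = 12, y = 18
step 8: x = 11, y = 11
step 9: x = 5, y = 4
step 10: x = 7, y = 10
step 11: x = 7, y = 3
step 12: x = 14, y = -3
step 13: x = 10, y = 4
step 14: x = 1, y = -3
step 15: x = 3, y = 5
The first disagreement with the transcript is at step 10, where the value should be y = 10.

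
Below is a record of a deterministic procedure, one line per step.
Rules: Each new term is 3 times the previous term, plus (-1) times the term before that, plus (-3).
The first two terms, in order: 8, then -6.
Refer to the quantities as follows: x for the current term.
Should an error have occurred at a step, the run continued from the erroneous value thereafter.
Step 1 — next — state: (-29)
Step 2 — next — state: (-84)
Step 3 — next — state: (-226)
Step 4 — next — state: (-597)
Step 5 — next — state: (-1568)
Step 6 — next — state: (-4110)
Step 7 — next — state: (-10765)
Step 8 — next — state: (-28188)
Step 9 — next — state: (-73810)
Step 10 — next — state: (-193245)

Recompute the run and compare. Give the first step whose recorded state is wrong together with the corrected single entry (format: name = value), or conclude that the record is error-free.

1. x = 3*(-6) + (-1)*(8) + (-3) = -29 (consistent with the record)
2. x = 3*(-29) + (-1)*(-6) + (-3) = -84 (no discrepancy)
3. x = 3*(-84) + (-1)*(-29) + (-3) = -226 (consistent with the record)
4. x = 3*(-226) + (-1)*(-84) + (-3) = -597 (matches)
5. x = 3*(-597) + (-1)*(-226) + (-3) = -1568 (no discrepancy)
6. x = 3*(-1568) + (-1)*(-597) + (-3) = -4110 (exactly as logged)
7. x = 3*(-4110) + (-1)*(-1568) + (-3) = -10765 (checks out)
8. x = 3*(-10765) + (-1)*(-4110) + (-3) = -28188 (consistent with the record)
9. x = 3*(-28188) + (-1)*(-10765) + (-3) = -73802 (first mismatch against the record)
The audit stops at step 9: the recorded entry is wrong and should be x = -73802.

step 9, x = -73802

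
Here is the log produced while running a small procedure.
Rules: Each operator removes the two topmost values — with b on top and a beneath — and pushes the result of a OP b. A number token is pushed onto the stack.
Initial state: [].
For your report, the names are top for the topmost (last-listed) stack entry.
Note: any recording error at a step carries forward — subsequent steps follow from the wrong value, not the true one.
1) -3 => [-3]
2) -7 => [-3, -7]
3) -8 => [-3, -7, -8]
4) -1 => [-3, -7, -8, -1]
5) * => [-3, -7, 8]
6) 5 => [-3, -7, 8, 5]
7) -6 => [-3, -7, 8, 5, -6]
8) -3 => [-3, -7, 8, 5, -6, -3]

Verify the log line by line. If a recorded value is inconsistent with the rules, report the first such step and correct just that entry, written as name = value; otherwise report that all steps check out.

no error

Step 1: push -3: top = -3 — agrees with the log.
Step 2: push -7: top = -7 — exactly as logged.
Step 3: push -8: top = -8 — exactly as logged.
Step 4: push -1: top = -1 — in agreement.
Step 5: -8 * -1 = 8 — consistent with the log.
Step 6: push 5: top = 5 — same as recorded.
Step 7: push -6: top = -6 — no discrepancy.
Step 8: push -3: top = -3 — agrees with the log.
Each recorded entry agrees with the recomputation.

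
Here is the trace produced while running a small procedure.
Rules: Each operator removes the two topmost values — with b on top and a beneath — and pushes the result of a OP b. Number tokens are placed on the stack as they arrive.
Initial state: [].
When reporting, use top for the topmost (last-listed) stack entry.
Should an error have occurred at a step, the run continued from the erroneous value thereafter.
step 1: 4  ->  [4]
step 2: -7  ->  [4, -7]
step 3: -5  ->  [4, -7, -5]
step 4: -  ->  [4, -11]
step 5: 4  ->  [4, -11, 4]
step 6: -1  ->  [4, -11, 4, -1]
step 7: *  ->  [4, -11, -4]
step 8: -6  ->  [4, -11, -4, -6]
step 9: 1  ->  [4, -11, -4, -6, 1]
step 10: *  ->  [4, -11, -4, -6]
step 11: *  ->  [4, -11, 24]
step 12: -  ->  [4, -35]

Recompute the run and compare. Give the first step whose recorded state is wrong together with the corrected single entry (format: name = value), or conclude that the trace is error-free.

step 4, top = -2

Recomputing the run from the initial state:
step 1: [4]
step 2: [4, -7]
step 3: [4, -7, -5]
step 4: [4, -2]
step 5: [4, -2, 4]
step 6: [4, -2, 4, -1]
step 7: [4, -2, -4]
step 8: [4, -2, -4, -6]
step 9: [4, -2, -4, -6, 1]
step 10: [4, -2, -4, -6]
step 11: [4, -2, 24]
step 12: [4, -26]
The first disagreement with the trace is at step 4, where the value should be top = -2.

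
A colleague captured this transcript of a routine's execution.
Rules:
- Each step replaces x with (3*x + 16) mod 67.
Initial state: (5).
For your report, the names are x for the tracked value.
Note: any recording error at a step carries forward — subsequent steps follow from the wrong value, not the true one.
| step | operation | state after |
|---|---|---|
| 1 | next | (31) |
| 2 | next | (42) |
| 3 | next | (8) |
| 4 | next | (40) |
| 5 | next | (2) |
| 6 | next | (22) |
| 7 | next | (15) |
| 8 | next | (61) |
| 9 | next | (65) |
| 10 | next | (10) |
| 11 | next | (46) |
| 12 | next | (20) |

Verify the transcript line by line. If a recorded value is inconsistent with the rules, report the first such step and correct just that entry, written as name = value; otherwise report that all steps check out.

Recomputing the run from the initial state:
step 1: x = 31
step 2: x = 42
step 3: x = 8
step 4: x = 40
step 5: x = 2
step 6: x = 22
step 7: x = 15
step 8: x = 61
step 9: x = 65
step 10: x = 10
step 11: x = 46
step 12: x = 20
This matches the transcript at every step.

no error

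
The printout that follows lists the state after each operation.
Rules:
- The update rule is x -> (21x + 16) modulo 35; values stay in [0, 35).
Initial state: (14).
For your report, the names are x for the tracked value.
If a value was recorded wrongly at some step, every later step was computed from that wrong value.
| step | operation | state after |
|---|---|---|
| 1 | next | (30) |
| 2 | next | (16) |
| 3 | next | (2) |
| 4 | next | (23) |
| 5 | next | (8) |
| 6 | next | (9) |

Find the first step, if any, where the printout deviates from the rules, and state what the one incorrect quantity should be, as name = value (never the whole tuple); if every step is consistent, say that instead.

Step 1: x = (21*14 + 16) mod 35 = 30 — no discrepancy.
Step 2: x = (21*30 + 16) mod 35 = 16 — in agreement.
Step 3: x = (21*16 + 16) mod 35 = 2 — agrees with the printout.
Step 4: x = (21*2 + 16) mod 35 = 23 — consistent with the printout.
Step 5: x = (21*23 + 16) mod 35 = 9 — the printout disagrees here.
Step 5 is the first one off; corrected, x = 9.

step 5, x = 9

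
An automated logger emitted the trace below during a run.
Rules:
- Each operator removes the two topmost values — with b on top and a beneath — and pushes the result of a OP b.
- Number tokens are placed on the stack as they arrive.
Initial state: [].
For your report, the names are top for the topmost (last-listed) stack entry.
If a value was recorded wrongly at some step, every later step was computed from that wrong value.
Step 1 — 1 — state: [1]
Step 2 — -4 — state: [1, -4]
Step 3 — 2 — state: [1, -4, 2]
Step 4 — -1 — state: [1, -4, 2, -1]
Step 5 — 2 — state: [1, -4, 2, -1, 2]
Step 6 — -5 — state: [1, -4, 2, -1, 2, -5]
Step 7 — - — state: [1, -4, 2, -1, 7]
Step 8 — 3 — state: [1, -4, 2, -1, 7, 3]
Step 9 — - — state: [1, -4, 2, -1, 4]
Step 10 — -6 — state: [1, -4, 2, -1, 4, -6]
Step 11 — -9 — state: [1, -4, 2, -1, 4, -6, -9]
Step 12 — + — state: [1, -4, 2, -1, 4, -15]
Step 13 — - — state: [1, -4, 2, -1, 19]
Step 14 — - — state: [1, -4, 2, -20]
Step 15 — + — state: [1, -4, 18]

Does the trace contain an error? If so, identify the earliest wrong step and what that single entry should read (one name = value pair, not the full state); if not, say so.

Recomputing the run from the initial state:
step 1: [1]
step 2: [1, -4]
step 3: [1, -4, 2]
step 4: [1, -4, 2, -1]
step 5: [1, -4, 2, -1, 2]
step 6: [1, -4, 2, -1, 2, -5]
step 7: [1, -4, 2, -1, 7]
step 8: [1, -4, 2, -1, 7, 3]
step 9: [1, -4, 2, -1, 4]
step 10: [1, -4, 2, -1, 4, -6]
step 11: [1, -4, 2, -1, 4, -6, -9]
step 12: [1, -4, 2, -1, 4, -15]
step 13: [1, -4, 2, -1, 19]
step 14: [1, -4, 2, -20]
step 15: [1, -4, -18]
The first disagreement with the trace is at step 15, where the value should be top = -18.

step 15, top = -18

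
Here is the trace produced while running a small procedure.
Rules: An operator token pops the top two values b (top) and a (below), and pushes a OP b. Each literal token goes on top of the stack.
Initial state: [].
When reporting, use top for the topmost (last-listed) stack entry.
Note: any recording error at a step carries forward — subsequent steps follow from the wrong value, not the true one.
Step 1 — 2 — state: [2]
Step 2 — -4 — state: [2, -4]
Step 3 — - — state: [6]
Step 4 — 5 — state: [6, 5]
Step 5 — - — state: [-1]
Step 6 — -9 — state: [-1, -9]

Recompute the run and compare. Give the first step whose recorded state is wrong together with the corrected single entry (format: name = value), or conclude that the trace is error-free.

step 5, top = 1

Recomputing the run from the initial state:
step 1: [2]
step 2: [2, -4]
step 3: [6]
step 4: [6, 5]
step 5: [1]
step 6: [1, -9]
The first disagreement with the trace is at step 5, where the value should be top = 1.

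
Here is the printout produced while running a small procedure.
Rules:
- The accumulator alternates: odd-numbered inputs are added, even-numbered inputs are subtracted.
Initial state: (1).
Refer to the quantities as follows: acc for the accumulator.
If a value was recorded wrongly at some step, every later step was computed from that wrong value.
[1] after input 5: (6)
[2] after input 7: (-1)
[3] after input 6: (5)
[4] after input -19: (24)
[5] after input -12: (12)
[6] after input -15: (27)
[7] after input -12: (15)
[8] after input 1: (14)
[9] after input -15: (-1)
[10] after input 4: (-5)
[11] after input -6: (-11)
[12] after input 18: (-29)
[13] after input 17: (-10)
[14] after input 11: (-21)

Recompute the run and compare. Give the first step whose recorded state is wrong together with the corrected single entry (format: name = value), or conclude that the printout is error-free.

step 13, acc = -12

1. acc = 1 + 5 = 6 (in agreement)
2. acc = 6 - 7 = -1 (matches)
3. acc = -1 + 6 = 5 (consistent with the printout)
4. acc = 5 - -19 = 24 (no discrepancy)
5. acc = 24 + -12 = 12 (exactly as logged)
6. acc = 12 - -15 = 27 (agrees with the printout)
7. acc = 27 + -12 = 15 (consistent with the printout)
8. acc = 15 - 1 = 14 (matches)
9. acc = 14 + -15 = -1 (consistent with the printout)
10. acc = -1 - 4 = -5 (agrees with the printout)
11. acc = -5 + -6 = -11 (same as recorded)
12. acc = -11 - 18 = -29 (confirmed correct)
13. acc = -29 + 17 = -12 (not what was recorded)
First incorrect step: 13; the correct value is acc = -12.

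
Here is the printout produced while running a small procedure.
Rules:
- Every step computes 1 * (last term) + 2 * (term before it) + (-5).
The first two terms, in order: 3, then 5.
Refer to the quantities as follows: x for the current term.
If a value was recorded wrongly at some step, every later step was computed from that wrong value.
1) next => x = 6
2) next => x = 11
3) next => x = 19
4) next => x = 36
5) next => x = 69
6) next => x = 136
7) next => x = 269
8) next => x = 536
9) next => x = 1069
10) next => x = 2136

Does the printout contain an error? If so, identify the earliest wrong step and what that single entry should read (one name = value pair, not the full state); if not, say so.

Step 1: x = 1*(5) + (2)*(3) + (-5) = 6 — in agreement.
Step 2: x = 1*(6) + (2)*(5) + (-5) = 11 — consistent with the printout.
Step 3: x = 1*(11) + (2)*(6) + (-5) = 18 — the printout disagrees here.
The earliest wrong entry is at step 3: it should read x = 18.

step 3, x = 18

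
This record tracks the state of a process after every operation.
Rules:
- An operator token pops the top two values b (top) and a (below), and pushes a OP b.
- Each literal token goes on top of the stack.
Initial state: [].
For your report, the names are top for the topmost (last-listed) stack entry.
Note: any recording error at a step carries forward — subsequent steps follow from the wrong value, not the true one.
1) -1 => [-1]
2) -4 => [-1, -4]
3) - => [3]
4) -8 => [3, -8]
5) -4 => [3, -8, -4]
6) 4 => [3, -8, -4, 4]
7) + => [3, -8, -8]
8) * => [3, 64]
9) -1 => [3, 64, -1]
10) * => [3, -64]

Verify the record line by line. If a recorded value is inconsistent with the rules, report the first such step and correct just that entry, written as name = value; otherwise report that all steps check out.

step 7, top = 0

Recomputing the run from the initial state:
step 1: [-1]
step 2: [-1, -4]
step 3: [3]
step 4: [3, -8]
step 5: [3, -8, -4]
step 6: [3, -8, -4, 4]
step 7: [3, -8, 0]
step 8: [3, 0]
step 9: [3, 0, -1]
step 10: [3, 0]
The first disagreement with the record is at step 7, where the value should be top = 0.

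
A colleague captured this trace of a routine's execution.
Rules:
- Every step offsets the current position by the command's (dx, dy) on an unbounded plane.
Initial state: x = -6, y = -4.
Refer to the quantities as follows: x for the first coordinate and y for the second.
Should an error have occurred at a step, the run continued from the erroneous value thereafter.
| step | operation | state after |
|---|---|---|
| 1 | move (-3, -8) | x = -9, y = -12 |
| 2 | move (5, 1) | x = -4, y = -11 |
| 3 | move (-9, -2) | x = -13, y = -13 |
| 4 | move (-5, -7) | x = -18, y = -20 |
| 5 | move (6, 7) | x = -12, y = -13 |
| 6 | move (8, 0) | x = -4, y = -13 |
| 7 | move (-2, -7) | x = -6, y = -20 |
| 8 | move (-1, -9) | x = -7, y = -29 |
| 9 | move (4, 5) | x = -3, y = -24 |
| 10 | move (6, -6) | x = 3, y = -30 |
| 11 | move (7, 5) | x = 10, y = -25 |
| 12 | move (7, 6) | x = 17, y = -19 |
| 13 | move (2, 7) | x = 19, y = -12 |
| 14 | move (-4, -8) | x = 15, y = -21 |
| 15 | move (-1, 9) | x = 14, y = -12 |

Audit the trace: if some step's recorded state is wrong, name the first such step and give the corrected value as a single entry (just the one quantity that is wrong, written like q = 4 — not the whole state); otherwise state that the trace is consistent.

1. x = -6 + (-3) = -9, y = -4 + (-8) = -12 (confirmed correct)
2. x = -9 + (5) = -4, y = -12 + (1) = -11 (consistent with the trace)
3. x = -4 + (-9) = -13, y = -11 + (-2) = -13 (consistent with the trace)
4. x = -13 + (-5) = -18, y = -13 + (-7) = -20 (same as recorded)
5. x = -18 + (6) = -12, y = -20 + (7) = -13 (consistent with the trace)
6. x = -12 + (8) = -4, y = -13 + (0) = -13 (no discrepancy)
7. x = -4 + (-2) = -6, y = -13 + (-7) = -20 (consistent with the trace)
8. x = -6 + (-1) = -7, y = -20 + (-9) = -29 (no discrepancy)
9. x = -7 + (4) = -3, y = -29 + (5) = -24 (confirmed correct)
10. x = -3 + (6) = 3, y = -24 + (-6) = -30 (same as recorded)
11. x = 3 + (7) = 10, y = -30 + (5) = -25 (confirmed correct)
12. x = 10 + (7) = 17, y = -25 + (6) = -19 (consistent with the trace)
13. x = 17 + (2) = 19, y = -19 + (7) = -12 (agrees with the trace)
14. x = 19 + (-4) = 15, y = -12 + (-8) = -20 (this is not what the trace shows)
Step 14 is the first one off; corrected, y = -20.

step 14, y = -20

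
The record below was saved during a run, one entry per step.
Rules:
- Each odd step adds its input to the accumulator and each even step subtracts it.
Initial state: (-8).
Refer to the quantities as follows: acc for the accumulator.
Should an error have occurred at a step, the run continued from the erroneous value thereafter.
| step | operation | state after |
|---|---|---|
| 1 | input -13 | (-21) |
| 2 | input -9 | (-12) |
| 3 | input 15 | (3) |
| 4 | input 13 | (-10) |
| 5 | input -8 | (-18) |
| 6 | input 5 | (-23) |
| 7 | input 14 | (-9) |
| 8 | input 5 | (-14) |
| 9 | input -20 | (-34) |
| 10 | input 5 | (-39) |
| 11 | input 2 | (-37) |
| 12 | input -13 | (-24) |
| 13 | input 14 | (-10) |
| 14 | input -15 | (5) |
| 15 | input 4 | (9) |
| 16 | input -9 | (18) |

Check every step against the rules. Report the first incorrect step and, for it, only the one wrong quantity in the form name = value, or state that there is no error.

no error

Recomputing the run from the initial state:
step 1: acc = -21
step 2: acc = -12
step 3: acc = 3
step 4: acc = -10
step 5: acc = -18
step 6: acc = -23
step 7: acc = -9
step 8: acc = -14
step 9: acc = -34
step 10: acc = -39
step 11: acc = -37
step 12: acc = -24
step 13: acc = -10
step 14: acc = 5
step 15: acc = 9
step 16: acc = 18
This matches the record at every step.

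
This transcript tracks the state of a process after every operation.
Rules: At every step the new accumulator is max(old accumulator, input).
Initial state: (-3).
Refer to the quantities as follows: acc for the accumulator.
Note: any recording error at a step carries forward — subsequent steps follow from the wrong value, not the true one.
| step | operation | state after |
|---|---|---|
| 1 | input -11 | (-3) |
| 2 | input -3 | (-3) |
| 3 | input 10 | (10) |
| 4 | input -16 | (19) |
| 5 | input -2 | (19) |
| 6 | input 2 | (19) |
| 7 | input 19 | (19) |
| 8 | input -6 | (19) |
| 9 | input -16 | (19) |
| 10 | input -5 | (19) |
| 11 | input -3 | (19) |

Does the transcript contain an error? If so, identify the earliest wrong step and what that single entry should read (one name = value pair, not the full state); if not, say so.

step 4, acc = 10

step 1: acc = max(-3, -11) = -3 -> same as recorded
step 2: acc = max(-3, -3) = -3 -> consistent with the transcript
step 3: acc = max(-3, 10) = 10 -> checks out
step 4: acc = max(10, -16) = 10 -> a discrepancy with the transcript
So the first discrepancy is step 4, where the right value is acc = 10.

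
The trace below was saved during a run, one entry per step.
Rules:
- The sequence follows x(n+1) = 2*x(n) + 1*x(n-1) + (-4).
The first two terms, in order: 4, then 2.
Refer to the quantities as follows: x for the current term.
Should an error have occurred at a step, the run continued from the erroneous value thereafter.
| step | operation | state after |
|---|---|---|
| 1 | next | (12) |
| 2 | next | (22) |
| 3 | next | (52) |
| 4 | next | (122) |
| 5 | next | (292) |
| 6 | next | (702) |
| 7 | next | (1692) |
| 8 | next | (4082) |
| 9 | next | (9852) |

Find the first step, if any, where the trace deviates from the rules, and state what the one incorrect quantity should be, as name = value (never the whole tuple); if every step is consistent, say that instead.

Step 1: x = 2*(2) + (1)*(4) + (-4) = 4 — this is not what the trace shows.
The audit stops at step 1: the recorded entry is wrong and should be x = 4.

step 1, x = 4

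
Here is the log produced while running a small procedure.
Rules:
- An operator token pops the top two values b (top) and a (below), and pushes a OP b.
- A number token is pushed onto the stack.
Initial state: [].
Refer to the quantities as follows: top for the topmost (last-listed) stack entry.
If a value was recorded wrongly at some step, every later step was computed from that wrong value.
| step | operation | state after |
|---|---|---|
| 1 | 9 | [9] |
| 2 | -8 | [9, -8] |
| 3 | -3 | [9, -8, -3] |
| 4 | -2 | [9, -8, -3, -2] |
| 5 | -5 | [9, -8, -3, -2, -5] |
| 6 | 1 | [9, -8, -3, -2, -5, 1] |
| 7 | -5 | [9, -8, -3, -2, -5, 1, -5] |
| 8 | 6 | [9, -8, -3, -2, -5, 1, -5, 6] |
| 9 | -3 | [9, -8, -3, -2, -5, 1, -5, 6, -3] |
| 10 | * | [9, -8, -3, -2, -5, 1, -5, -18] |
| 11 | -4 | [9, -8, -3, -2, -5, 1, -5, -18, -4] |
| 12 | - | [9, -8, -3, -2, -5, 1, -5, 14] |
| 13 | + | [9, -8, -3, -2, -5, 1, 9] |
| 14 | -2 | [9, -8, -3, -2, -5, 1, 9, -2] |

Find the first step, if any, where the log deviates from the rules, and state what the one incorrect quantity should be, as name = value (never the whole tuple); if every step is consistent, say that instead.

step 1: push 9: top = 9 -> verified
step 2: push -8: top = -8 -> agrees with the log
step 3: push -3: top = -3 -> checks out
step 4: push -2: top = -2 -> checks out
step 5: push -5: top = -5 -> verified
step 6: push 1: top = 1 -> checks out
step 7: push -5: top = -5 -> agrees with the log
step 8: push 6: top = 6 -> consistent with the log
step 9: push -3: top = -3 -> checks out
step 10: 6 * -3 = -18 -> matches
step 11: push -4: top = -4 -> no discrepancy
step 12: -18 - -4 = -14 -> the entry is off here
Step 12 is the first one off; corrected, top = -14.

step 12, top = -14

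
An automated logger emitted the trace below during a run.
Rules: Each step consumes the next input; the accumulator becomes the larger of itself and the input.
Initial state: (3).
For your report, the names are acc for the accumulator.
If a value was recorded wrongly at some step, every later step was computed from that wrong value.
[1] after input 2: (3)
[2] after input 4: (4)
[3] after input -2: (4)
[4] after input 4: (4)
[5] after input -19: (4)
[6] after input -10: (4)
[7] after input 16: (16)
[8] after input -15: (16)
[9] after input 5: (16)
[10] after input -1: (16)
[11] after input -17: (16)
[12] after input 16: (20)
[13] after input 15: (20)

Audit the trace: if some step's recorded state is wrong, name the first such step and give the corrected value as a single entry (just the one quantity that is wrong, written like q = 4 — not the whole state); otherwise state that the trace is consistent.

step 12, acc = 16

Step 1: acc = max(3, 2) = 3 — confirmed correct.
Step 2: acc = max(3, 4) = 4 — confirmed correct.
Step 3: acc = max(4, -2) = 4 — checks out.
Step 4: acc = max(4, 4) = 4 — matches.
Step 5: acc = max(4, -19) = 4 — matches.
Step 6: acc = max(4, -10) = 4 — exactly as logged.
Step 7: acc = max(4, 16) = 16 — agrees with the trace.
Step 8: acc = max(16, -15) = 16 — same as recorded.
Step 9: acc = max(16, 5) = 16 — same as recorded.
Step 10: acc = max(16, -1) = 16 — consistent with the trace.
Step 11: acc = max(16, -17) = 16 — checks out.
Step 12: acc = max(16, 16) = 16 — the recorded entry deviates here.
Step 12 is the first one off; corrected, acc = 16.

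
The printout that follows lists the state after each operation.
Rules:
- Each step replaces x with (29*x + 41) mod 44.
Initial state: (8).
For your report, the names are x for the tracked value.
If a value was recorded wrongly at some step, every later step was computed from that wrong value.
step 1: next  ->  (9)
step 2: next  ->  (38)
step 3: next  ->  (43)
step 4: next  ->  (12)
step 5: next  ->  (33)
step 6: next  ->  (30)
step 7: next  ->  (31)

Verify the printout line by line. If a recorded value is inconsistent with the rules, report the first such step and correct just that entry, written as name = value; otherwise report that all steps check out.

step 5, x = 37

1. x = (29*8 + 41) mod 44 = 9 (agrees with the printout)
2. x = (29*9 + 41) mod 44 = 38 (verified)
3. x = (29*38 + 41) mod 44 = 43 (matches)
4. x = (29*43 + 41) mod 44 = 12 (same as recorded)
5. x = (29*12 + 41) mod 44 = 37 (first mismatch against the printout)
So the first discrepancy is step 5, where the right value is x = 37.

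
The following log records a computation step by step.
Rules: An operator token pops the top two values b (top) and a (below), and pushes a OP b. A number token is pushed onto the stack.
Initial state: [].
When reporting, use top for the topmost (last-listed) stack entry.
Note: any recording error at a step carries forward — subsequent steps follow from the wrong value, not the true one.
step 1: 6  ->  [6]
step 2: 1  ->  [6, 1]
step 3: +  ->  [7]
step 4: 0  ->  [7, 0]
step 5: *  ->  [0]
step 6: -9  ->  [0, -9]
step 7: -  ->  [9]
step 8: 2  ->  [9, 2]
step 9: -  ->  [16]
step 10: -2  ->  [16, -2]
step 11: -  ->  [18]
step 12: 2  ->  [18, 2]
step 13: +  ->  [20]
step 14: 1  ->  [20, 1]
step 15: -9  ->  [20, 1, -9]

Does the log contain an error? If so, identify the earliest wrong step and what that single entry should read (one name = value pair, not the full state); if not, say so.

step 9, top = 7

step 1: push 6: top = 6 -> in agreement
step 2: push 1: top = 1 -> no discrepancy
step 3: 6 + 1 = 7 -> same as recorded
step 4: push 0: top = 0 -> no discrepancy
step 5: 7 * 0 = 0 -> exactly as logged
step 6: push -9: top = -9 -> verified
step 7: 0 - -9 = 9 -> no discrepancy
step 8: push 2: top = 2 -> consistent with the log
step 9: 9 - 2 = 7 -> the log disagrees here
That makes step 9 the first incorrect line — top = 7 is what it should show.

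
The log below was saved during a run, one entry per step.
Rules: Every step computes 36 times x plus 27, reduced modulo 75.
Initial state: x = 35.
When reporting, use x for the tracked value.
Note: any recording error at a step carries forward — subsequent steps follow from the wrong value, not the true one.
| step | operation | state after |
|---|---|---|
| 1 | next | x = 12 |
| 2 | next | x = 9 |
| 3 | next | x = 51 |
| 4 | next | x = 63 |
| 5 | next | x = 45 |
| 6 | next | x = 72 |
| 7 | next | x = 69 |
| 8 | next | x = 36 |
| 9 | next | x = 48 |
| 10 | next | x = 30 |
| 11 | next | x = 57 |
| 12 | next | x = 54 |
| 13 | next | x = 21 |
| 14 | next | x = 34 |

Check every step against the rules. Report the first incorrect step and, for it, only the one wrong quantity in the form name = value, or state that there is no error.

step 1: x = (36*35 + 27) mod 75 = 12 -> verified
step 2: x = (36*12 + 27) mod 75 = 9 -> same as recorded
step 3: x = (36*9 + 27) mod 75 = 51 -> exactly as logged
step 4: x = (36*51 + 27) mod 75 = 63 -> same as recorded
step 5: x = (36*63 + 27) mod 75 = 45 -> verified
step 6: x = (36*45 + 27) mod 75 = 72 -> exactly as logged
step 7: x = (36*72 + 27) mod 75 = 69 -> consistent with the log
step 8: x = (36*69 + 27) mod 75 = 36 -> checks out
step 9: x = (36*36 + 27) mod 75 = 48 -> in agreement
step 10: x = (36*48 + 27) mod 75 = 30 -> same as recorded
step 11: x = (36*30 + 27) mod 75 = 57 -> matches
step 12: x = (36*57 + 27) mod 75 = 54 -> matches
step 13: x = (36*54 + 27) mod 75 = 21 -> consistent with the log
step 14: x = (36*21 + 27) mod 75 = 33 -> this is not what the log shows
Conclusion: step 14 carries the first error; the entry should be x = 33.

step 14, x = 33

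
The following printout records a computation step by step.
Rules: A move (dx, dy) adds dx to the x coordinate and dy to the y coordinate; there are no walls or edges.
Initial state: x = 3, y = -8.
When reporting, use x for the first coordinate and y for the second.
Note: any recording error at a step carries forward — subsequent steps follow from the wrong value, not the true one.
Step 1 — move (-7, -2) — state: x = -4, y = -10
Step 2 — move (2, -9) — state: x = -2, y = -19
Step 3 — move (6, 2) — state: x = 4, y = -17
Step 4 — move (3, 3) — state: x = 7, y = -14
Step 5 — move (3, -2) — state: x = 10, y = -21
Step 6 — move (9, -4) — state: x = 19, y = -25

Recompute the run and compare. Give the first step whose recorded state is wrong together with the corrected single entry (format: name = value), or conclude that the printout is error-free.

step 5, y = -16

Step 1: x = 3 + (-7) = -4, y = -8 + (-2) = -10 — agrees with the printout.
Step 2: x = -4 + (2) = -2, y = -10 + (-9) = -19 — confirmed correct.
Step 3: x = -2 + (6) = 4, y = -19 + (2) = -17 — consistent with the printout.
Step 4: x = 4 + (3) = 7, y = -17 + (3) = -14 — checks out.
Step 5: x = 7 + (3) = 10, y = -14 + (-2) = -16 — this is not what the printout shows.
First incorrect step: 5; the correct value is y = -16.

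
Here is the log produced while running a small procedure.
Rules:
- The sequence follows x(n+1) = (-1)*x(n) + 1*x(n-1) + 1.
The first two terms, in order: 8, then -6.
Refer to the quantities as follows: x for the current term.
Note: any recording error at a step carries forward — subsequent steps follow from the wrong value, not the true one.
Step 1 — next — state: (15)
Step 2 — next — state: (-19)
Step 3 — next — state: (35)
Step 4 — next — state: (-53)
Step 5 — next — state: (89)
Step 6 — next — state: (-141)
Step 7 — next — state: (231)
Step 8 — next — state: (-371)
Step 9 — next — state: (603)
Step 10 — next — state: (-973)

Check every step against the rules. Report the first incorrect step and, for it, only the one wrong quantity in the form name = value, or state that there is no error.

step 2, x = -20

Step 1: x = -1*(-6) + (1)*(8) + (1) = 15 — same as recorded.
Step 2: x = -1*(15) + (1)*(-6) + (1) = -20 — a discrepancy with the log.
So the first discrepancy is step 2, where the right value is x = -20.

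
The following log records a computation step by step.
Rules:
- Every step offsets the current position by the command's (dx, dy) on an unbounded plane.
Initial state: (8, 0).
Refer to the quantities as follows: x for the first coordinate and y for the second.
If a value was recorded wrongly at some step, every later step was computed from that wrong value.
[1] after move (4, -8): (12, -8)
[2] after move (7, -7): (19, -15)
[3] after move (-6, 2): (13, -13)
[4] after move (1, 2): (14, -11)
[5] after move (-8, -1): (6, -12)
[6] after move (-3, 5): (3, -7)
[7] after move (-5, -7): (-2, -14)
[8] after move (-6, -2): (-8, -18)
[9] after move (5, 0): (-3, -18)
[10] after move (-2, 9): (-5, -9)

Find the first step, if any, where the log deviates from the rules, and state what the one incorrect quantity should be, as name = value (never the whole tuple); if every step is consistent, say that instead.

Step 1: x = 8 + (4) = 12, y = 0 + (-8) = -8 — matches.
Step 2: x = 12 + (7) = 19, y = -8 + (-7) = -15 — in agreement.
Step 3: x = 19 + (-6) = 13, y = -15 + (2) = -13 — exactly as logged.
Step 4: x = 13 + (1) = 14, y = -13 + (2) = -11 — confirmed correct.
Step 5: x = 14 + (-8) = 6, y = -11 + (-1) = -12 — exactly as logged.
Step 6: x = 6 + (-3) = 3, y = -12 + (5) = -7 — verified.
Step 7: x = 3 + (-5) = -2, y = -7 + (-7) = -14 — consistent with the log.
Step 8: x = -2 + (-6) = -8, y = -14 + (-2) = -16 — not what was recorded.
The audit stops at step 8: the recorded entry is wrong and should be y = -16.

step 8, y = -16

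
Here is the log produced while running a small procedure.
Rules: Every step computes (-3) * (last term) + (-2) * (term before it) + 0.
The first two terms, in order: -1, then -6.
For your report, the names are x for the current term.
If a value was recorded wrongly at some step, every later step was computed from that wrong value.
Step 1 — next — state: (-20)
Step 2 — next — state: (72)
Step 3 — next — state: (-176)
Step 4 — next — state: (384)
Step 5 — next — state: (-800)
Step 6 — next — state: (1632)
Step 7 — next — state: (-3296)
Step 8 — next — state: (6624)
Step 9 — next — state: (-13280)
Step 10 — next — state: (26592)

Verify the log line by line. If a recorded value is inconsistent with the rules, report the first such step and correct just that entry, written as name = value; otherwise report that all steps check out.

Recomputing the run from the initial state:
step 1: x = 20
step 2: x = -48
step 3: x = 104
step 4: x = -216
step 5: x = 440
step 6: x = -888
step 7: x = 1784
step 8: x = -3576
step 9: x = 7160
step 10: x = -14328
The first disagreement with the log is at step 1, where the value should be x = 20.

step 1, x = 20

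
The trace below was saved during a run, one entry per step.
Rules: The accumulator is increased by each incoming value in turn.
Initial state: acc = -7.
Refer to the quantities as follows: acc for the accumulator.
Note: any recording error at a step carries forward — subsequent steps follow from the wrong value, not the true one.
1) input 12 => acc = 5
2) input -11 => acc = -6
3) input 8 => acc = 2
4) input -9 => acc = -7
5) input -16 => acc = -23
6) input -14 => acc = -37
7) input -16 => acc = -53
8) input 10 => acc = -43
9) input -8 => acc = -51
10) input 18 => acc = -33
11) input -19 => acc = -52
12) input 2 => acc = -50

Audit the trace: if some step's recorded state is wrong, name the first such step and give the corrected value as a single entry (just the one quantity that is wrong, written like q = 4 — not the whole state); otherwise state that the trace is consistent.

Recomputing the run from the initial state:
step 1: acc = 5
step 2: acc = -6
step 3: acc = 2
step 4: acc = -7
step 5: acc = -23
step 6: acc = -37
step 7: acc = -53
step 8: acc = -43
step 9: acc = -51
step 10: acc = -33
step 11: acc = -52
step 12: acc = -50
This matches the trace at every step.

no error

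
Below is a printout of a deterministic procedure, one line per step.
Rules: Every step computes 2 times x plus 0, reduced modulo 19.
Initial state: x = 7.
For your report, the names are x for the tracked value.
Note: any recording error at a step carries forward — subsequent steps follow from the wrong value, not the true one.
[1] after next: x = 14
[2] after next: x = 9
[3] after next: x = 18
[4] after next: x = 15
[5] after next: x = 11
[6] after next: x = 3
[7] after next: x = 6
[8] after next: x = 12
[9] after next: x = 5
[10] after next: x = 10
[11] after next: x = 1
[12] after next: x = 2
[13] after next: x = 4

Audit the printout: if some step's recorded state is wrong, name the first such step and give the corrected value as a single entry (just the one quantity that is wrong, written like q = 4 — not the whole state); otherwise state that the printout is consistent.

step 4, x = 17

Step 1: x = (2*7 + 0) mod 19 = 14 — exactly as logged.
Step 2: x = (2*14 + 0) mod 19 = 9 — confirmed correct.
Step 3: x = (2*9 + 0) mod 19 = 18 — matches.
Step 4: x = (2*18 + 0) mod 19 = 17 — first mismatch against the printout.
So the first discrepancy is step 4, where the right value is x = 17.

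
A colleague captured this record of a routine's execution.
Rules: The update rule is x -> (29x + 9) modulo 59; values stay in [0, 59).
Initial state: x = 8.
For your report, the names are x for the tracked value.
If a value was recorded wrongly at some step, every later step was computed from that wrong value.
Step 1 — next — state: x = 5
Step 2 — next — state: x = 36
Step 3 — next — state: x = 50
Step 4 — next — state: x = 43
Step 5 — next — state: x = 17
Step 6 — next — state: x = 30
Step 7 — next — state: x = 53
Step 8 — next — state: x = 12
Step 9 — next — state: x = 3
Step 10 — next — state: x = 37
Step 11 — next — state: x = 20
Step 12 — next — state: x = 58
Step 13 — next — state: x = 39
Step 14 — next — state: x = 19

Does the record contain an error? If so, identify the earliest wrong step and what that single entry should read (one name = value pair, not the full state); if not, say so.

Recomputing the run from the initial state:
step 1: x = 5
step 2: x = 36
step 3: x = 50
step 4: x = 43
step 5: x = 17
step 6: x = 30
step 7: x = 53
step 8: x = 12
step 9: x = 3
step 10: x = 37
step 11: x = 20
step 12: x = 58
step 13: x = 39
step 14: x = 19
This matches the record at every step.

no error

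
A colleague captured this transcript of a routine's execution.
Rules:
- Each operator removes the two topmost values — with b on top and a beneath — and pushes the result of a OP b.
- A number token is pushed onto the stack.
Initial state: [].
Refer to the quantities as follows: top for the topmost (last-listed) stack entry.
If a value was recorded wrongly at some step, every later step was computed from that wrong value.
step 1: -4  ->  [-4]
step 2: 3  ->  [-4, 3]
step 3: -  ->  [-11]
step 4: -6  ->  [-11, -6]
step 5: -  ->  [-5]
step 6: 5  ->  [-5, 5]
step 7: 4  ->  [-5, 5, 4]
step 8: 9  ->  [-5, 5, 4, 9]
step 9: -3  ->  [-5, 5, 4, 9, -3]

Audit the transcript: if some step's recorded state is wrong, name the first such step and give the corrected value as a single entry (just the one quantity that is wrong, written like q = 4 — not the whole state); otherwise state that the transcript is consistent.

1. push -4: top = -4 (in agreement)
2. push 3: top = 3 (no discrepancy)
3. -4 - 3 = -7 (not what was recorded)
The earliest wrong entry is at step 3: it should read top = -7.

step 3, top = -7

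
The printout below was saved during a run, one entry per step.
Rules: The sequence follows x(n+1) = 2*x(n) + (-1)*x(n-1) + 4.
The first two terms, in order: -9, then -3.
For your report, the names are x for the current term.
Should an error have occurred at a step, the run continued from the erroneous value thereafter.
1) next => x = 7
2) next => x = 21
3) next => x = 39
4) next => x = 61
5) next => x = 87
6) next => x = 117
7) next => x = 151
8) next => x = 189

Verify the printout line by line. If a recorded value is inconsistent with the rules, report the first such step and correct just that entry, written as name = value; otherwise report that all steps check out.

no error

1. x = 2*(-3) + (-1)*(-9) + (4) = 7 (matches)
2. x = 2*(7) + (-1)*(-3) + (4) = 21 (in agreement)
3. x = 2*(21) + (-1)*(7) + (4) = 39 (confirmed correct)
4. x = 2*(39) + (-1)*(21) + (4) = 61 (consistent with the printout)
5. x = 2*(61) + (-1)*(39) + (4) = 87 (matches)
6. x = 2*(87) + (-1)*(61) + (4) = 117 (checks out)
7. x = 2*(117) + (-1)*(87) + (4) = 151 (verified)
8. x = 2*(151) + (-1)*(117) + (4) = 189 (no discrepancy)
Nothing is out of place; the run is error-free.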